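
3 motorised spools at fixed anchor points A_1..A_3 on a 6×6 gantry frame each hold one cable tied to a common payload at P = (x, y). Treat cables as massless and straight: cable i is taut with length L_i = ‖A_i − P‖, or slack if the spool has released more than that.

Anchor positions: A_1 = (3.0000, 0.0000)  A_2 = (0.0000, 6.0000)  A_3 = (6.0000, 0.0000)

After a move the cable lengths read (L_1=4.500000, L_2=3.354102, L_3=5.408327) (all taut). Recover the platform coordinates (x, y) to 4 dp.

(3.0000, 4.5000)

circle eqns → linear via eq_j − eq_1; set q_j = A_j·A_j − L_j²
q_1 = 9.0000+0.0000−20.2500 = -11.2500
6.0000·x − 12.0000·y = q_1−q_2 = -36.0000
-6.0000·x + 0.0000·y = q_1−q_3 = -18.0000
solve first two rows → x=3.0000, y=4.5000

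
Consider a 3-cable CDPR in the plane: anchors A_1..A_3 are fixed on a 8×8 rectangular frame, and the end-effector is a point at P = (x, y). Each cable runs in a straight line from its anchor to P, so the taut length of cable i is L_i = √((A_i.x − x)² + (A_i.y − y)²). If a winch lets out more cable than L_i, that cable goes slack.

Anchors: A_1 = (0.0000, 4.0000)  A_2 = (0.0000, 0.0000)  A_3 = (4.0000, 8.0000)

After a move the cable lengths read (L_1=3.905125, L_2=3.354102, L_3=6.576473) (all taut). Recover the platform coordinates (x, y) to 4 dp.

each cable: (A_i−P)·(A_i−P) = L_i²; let c_i = ‖A_i‖²−L_i²
c_1 = 0.0000+16.0000−15.2500 = 0.7500
row 1: 0.0000x + 8.0000y = 12.0000  (c_2=-11.2500)
row 2: -8.0000x − 8.0000y = -36.0000  (c_3=36.7500)
Cramer on rows 1–2 → x = 3.0000, y = 1.5000

(3.0000, 1.5000)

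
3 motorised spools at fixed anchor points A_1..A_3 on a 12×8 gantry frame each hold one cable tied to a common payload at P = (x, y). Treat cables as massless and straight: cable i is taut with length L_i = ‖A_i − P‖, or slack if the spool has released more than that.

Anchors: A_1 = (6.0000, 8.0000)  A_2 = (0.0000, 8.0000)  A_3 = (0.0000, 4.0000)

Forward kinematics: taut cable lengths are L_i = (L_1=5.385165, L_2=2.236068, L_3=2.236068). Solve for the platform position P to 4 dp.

circle eqns → linear via eq_j − eq_1; set k_j = A_j·A_j − L_j²
k_1 = 36.0000+64.0000−29.0000 = 71.0000
12.0000·x + 0.0000·y = k_1−k_2 = 12.0000
12.0000·x + 8.0000·y = k_1−k_3 = 60.0000
solve first two rows → x=1.0000, y=6.0000

(1.0000, 6.0000)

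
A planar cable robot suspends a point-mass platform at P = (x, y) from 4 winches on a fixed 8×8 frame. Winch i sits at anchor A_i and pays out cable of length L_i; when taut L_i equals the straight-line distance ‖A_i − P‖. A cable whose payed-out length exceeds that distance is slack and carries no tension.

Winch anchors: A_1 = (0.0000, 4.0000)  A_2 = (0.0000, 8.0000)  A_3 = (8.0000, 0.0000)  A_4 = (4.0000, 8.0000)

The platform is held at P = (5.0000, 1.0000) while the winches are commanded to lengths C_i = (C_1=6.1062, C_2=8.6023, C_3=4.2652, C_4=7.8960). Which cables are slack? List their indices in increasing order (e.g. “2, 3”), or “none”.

cable 1: √((-5.0000)²+(3.0000)²)=5.8310, C_1=6.1062: slack
cable 2: √((-5.0000)²+(7.0000)²)=8.6023, C_2=8.6023: taut
cable 3: √((3.0000)²+(-1.0000)²)=3.1623, C_3=4.2652: slack
cable 4: √((-1.0000)²+(7.0000)²)=7.0711, C_4=7.8960: slack

1, 3, 4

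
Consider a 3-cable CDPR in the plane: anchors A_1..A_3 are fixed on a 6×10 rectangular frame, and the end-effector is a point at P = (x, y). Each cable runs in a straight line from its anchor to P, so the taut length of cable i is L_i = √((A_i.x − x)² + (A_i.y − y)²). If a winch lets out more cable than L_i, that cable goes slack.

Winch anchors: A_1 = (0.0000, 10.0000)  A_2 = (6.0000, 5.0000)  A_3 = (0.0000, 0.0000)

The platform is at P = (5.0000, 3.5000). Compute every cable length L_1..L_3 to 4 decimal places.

cable 1: Δx=-5.0000, Δy=6.5000; L_1 = √(Δx²+Δy²) = 8.2006
cable 2: Δx=1.0000, Δy=1.5000; L_2 = √(Δx²+Δy²) = 1.8028
cable 3: Δx=-5.0000, Δy=-3.5000; L_3 = √(Δx²+Δy²) = 6.1033

(8.2006, 1.8028, 6.1033)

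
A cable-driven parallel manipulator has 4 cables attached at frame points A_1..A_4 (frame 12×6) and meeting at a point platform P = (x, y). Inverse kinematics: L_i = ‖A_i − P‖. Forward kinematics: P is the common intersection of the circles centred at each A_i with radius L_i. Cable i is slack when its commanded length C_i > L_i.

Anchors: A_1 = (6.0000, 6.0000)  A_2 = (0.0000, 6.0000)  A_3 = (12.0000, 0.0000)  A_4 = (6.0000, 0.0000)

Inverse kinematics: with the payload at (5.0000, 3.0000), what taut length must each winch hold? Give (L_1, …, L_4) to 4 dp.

(3.1623, 5.8310, 7.6158, 3.1623)

L_1 = √((6.0000−5.0000)² + (6.0000−3.0000)²) = 3.1623
L_2 = √((0.0000−5.0000)² + (6.0000−3.0000)²) = 5.8310
L_3 = √((12.0000−5.0000)² + (0.0000−3.0000)²) = 7.6158
L_4 = √((6.0000−5.0000)² + (0.0000−3.0000)²) = 3.1623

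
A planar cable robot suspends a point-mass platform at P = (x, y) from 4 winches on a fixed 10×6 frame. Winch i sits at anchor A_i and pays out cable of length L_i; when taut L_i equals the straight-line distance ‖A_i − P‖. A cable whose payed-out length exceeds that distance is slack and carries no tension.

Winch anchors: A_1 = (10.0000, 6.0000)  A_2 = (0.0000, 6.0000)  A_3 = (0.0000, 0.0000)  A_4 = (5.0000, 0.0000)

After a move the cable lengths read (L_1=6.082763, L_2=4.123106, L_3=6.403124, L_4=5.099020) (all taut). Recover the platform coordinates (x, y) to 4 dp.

(4.0000, 5.0000)

circle eqns → linear via eq_j − eq_1; set q_j = A_j·A_j − L_j²
q_1 = 100.0000+36.0000−37.0000 = 99.0000
20.0000·x + 0.0000·y = q_1−q_2 = 80.0000
20.0000·x + 12.0000·y = q_1−q_3 = 140.0000
10.0000·x + 12.0000·y = q_1−q_4 = 100.0000
solve first two rows → x=4.0000, y=5.0000
check cable 4: ‖A_4−P‖² = 26.0000 ≈ L_4² = 26.0000 ✓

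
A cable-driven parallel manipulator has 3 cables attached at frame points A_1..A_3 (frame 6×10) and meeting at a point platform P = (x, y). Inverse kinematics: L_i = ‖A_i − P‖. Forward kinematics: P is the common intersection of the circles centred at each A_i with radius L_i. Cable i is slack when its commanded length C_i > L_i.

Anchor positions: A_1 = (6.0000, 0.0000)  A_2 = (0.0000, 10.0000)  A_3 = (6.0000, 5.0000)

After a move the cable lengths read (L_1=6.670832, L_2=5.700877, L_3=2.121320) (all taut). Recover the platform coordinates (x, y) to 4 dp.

expand ‖A_i−P‖²=L_i² and subtract eq 1 (q_i ≔ ‖A_i‖²−L_i²)
q_1 = 36.0000+0.0000−44.5000 = -8.5000
eq1−eq2 → [12.0000  -20.0000]·P = -76.0000
eq1−eq3 → [0.0000  -10.0000]·P = -65.0000
2×2 solve → P = (4.5000, 6.5000)

(4.5000, 6.5000)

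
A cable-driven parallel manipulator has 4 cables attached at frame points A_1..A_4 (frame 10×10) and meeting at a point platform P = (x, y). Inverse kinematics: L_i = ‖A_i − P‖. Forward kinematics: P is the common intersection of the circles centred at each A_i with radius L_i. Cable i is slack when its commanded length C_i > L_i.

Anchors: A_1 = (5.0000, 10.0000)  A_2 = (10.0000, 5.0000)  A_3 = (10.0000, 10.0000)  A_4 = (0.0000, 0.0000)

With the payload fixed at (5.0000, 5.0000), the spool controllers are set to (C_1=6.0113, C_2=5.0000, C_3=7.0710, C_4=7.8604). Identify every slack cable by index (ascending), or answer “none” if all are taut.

1, 4

i=1: geometric 5.0000 vs commanded 6.0113 ⇒ slack
i=2: geometric 5.0000 vs commanded 5.0000 ⇒ taut
i=3: geometric 7.0711 vs commanded 7.0710 ⇒ taut
i=4: geometric 7.0711 vs commanded 7.8604 ⇒ slack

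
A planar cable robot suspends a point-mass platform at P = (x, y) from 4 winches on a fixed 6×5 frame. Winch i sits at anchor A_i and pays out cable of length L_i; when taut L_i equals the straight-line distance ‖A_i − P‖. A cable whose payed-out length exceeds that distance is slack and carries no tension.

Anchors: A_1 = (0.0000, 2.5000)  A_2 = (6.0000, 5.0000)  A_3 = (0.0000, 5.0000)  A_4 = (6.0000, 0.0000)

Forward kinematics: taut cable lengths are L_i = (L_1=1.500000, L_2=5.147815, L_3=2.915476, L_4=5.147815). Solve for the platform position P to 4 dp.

each cable: (A_i−P)·(A_i−P) = L_i²; let c_i = ‖A_i‖²−L_i²
c_1 = 0.0000+6.2500−2.2500 = 4.0000
row 1: -12.0000x − 5.0000y = -30.5000  (c_2=34.5000)
row 2: 0.0000x − 5.0000y = -12.5000  (c_3=16.5000)
row 3: -12.0000x + 5.0000y = -5.5000  (c_4=9.5000)
Cramer on rows 1–2 → x = 1.5000, y = 2.5000
check cable 4: ‖A_4−P‖² = 26.5000 ≈ L_4² = 26.5000 ✓

(1.5000, 2.5000)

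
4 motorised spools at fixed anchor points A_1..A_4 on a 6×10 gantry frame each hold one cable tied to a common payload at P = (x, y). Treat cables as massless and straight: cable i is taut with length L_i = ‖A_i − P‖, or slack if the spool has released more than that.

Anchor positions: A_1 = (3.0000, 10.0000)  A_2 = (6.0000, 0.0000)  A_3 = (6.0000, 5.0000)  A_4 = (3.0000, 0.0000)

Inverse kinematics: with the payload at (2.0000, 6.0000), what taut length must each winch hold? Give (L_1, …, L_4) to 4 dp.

(4.1231, 7.2111, 4.1231, 6.0828)

L_1: Δ = A_1−P = (1.0000, 4.0000) → ‖Δ‖ = √17.0000 = 4.1231
L_2: Δ = A_2−P = (4.0000, -6.0000) → ‖Δ‖ = √52.0000 = 7.2111
L_3: Δ = A_3−P = (4.0000, -1.0000) → ‖Δ‖ = √17.0000 = 4.1231
L_4: Δ = A_4−P = (1.0000, -6.0000) → ‖Δ‖ = √37.0000 = 6.0828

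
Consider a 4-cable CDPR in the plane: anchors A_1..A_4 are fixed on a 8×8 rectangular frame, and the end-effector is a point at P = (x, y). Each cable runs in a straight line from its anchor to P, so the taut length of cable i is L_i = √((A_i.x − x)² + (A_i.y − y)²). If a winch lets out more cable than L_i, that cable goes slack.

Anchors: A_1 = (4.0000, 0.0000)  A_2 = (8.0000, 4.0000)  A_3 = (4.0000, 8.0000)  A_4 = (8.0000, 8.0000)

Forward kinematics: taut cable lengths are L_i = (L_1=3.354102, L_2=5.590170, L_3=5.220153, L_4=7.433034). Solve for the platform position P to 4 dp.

circle eqns → linear via eq_j − eq_1; set c_j = A_j·A_j − L_j²
c_1 = 16.0000+0.0000−11.2500 = 4.7500
-8.0000·x − 8.0000·y = c_1−c_2 = -44.0000
0.0000·x − 16.0000·y = c_1−c_3 = -48.0000
-8.0000·x − 16.0000·y = c_1−c_4 = -68.0000
solve first two rows → x=2.5000, y=3.0000
check cable 4: ‖A_4−P‖² = 55.2500 ≈ L_4² = 55.2500 ✓

(2.5000, 3.0000)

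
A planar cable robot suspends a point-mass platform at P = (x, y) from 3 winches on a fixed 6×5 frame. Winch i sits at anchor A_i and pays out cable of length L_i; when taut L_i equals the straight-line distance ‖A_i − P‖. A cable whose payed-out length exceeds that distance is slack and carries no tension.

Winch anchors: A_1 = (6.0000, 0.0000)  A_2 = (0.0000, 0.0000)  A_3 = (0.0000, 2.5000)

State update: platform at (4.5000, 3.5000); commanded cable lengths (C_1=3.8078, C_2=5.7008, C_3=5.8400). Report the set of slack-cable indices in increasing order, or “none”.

cable 1: √((1.5000)²+(-3.5000)²)=3.8079, C_1=3.8078: taut
cable 2: √((-4.5000)²+(-3.5000)²)=5.7009, C_2=5.7008: taut
cable 3: √((-4.5000)²+(-1.0000)²)=4.6098, C_3=5.8400: slack

3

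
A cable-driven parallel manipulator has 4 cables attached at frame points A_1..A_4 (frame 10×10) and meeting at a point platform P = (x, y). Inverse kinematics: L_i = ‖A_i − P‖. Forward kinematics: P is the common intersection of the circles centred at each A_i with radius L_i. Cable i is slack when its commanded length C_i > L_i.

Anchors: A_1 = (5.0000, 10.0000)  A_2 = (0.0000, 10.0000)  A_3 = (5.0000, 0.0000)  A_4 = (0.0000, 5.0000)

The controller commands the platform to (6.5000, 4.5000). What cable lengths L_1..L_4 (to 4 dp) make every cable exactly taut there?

(5.7009, 8.5147, 4.7434, 6.5192)

L_1: Δ = A_1−P = (-1.5000, 5.5000) → ‖Δ‖ = √32.5000 = 5.7009
L_2: Δ = A_2−P = (-6.5000, 5.5000) → ‖Δ‖ = √72.5000 = 8.5147
L_3: Δ = A_3−P = (-1.5000, -4.5000) → ‖Δ‖ = √22.5000 = 4.7434
L_4: Δ = A_4−P = (-6.5000, 0.5000) → ‖Δ‖ = √42.5000 = 6.5192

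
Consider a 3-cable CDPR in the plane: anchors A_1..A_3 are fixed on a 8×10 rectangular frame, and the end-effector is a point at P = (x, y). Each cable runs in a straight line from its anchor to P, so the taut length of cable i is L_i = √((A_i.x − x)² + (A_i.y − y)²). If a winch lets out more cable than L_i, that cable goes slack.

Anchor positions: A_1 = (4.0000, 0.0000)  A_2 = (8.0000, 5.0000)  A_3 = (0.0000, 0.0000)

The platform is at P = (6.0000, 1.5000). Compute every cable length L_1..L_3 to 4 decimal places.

(2.5000, 4.0311, 6.1847)

L_1: Δ = A_1−P = (-2.0000, -1.5000) → ‖Δ‖ = √6.2500 = 2.5000
L_2: Δ = A_2−P = (2.0000, 3.5000) → ‖Δ‖ = √16.2500 = 4.0311
L_3: Δ = A_3−P = (-6.0000, -1.5000) → ‖Δ‖ = √38.2500 = 6.1847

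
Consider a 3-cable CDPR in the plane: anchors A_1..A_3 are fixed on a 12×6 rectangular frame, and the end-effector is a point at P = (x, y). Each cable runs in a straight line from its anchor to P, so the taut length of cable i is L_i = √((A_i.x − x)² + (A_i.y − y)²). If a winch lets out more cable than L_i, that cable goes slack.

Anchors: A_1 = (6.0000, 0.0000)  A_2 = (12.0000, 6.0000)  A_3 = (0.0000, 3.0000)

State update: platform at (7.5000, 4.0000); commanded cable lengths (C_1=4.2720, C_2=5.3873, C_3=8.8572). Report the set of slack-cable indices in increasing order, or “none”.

2, 3

cable 1: L_1 = ‖A_1−P‖ = 4.2720;  C_1 = 4.2720 → taut
cable 2: L_2 = ‖A_2−P‖ = 4.9244;  C_2 = 5.3873 → slack
cable 3: L_3 = ‖A_3−P‖ = 7.5664;  C_3 = 8.8572 → slack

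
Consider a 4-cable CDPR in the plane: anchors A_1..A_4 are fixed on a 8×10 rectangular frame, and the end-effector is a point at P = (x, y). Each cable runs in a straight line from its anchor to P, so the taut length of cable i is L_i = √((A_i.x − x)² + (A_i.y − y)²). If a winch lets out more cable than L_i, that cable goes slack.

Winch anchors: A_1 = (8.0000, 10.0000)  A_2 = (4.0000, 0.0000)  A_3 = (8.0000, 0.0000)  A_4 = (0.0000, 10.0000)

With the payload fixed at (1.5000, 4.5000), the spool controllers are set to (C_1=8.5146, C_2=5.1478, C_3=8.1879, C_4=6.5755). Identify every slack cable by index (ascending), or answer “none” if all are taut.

i=1: geometric 8.5147 vs commanded 8.5146 ⇒ taut
i=2: geometric 5.1478 vs commanded 5.1478 ⇒ taut
i=3: geometric 7.9057 vs commanded 8.1879 ⇒ slack
i=4: geometric 5.7009 vs commanded 6.5755 ⇒ slack

3, 4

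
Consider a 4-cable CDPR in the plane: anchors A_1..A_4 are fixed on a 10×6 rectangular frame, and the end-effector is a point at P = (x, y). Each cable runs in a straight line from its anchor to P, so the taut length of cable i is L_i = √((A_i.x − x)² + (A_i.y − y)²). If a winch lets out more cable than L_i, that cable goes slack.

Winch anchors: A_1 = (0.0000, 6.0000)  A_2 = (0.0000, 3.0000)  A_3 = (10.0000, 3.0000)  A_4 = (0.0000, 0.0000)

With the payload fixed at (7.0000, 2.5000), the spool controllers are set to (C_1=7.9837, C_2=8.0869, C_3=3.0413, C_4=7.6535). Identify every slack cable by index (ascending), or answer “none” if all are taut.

1, 2, 4

i=1: geometric 7.8262 vs commanded 7.9837 ⇒ slack
i=2: geometric 7.0178 vs commanded 8.0869 ⇒ slack
i=3: geometric 3.0414 vs commanded 3.0413 ⇒ taut
i=4: geometric 7.4330 vs commanded 7.6535 ⇒ slack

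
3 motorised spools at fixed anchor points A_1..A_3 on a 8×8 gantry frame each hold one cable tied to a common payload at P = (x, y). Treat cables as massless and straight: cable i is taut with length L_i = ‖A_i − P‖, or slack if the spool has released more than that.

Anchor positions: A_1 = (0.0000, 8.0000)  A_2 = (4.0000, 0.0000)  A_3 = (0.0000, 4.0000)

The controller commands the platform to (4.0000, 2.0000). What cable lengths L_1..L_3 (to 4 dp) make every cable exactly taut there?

(7.2111, 2.0000, 4.4721)

L_1 = √((0.0000−4.0000)² + (8.0000−2.0000)²) = 7.2111
L_2 = √((4.0000−4.0000)² + (0.0000−2.0000)²) = 2.0000
L_3 = √((0.0000−4.0000)² + (4.0000−2.0000)²) = 4.4721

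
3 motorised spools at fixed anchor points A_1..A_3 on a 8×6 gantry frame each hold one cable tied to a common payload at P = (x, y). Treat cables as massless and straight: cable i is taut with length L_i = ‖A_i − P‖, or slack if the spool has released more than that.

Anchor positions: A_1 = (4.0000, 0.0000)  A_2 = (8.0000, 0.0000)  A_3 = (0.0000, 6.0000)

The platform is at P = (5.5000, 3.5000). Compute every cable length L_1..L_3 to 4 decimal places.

cable 1: Δx=-1.5000, Δy=-3.5000; L_1 = √(Δx²+Δy²) = 3.8079
cable 2: Δx=2.5000, Δy=-3.5000; L_2 = √(Δx²+Δy²) = 4.3012
cable 3: Δx=-5.5000, Δy=2.5000; L_3 = √(Δx²+Δy²) = 6.0415

(3.8079, 4.3012, 6.0415)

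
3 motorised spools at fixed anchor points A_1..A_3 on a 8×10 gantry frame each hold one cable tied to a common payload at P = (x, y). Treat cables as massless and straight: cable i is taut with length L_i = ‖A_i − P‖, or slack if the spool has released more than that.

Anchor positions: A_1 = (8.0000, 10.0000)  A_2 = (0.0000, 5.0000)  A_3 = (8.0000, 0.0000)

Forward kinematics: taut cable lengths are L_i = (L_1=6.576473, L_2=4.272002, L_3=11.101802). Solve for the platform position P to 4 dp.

each cable: (A_i−P)·(A_i−P) = L_i²; let c_i = ‖A_i‖²−L_i²
c_1 = 64.0000+100.0000−43.2500 = 120.7500
row 1: 16.0000x + 10.0000y = 114.0000  (c_2=6.7500)
row 2: 0.0000x + 20.0000y = 180.0000  (c_3=-59.2500)
Cramer on rows 1–2 → x = 1.5000, y = 9.0000

(1.5000, 9.0000)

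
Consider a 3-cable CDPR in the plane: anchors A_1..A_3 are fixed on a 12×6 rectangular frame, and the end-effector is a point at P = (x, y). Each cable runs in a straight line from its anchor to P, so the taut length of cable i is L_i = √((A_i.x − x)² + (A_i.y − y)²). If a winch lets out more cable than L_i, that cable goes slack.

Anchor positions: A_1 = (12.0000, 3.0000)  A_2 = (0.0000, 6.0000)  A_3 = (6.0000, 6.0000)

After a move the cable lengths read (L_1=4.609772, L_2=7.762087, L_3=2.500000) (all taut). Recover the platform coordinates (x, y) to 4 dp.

(7.5000, 4.0000)

each cable: (A_i−P)·(A_i−P) = L_i²; let k_i = ‖A_i‖²−L_i²
k_1 = 144.0000+9.0000−21.2500 = 131.7500
row 1: 24.0000x − 6.0000y = 156.0000  (k_2=-24.2500)
row 2: 12.0000x − 6.0000y = 66.0000  (k_3=65.7500)
Cramer on rows 1–2 → x = 7.5000, y = 4.0000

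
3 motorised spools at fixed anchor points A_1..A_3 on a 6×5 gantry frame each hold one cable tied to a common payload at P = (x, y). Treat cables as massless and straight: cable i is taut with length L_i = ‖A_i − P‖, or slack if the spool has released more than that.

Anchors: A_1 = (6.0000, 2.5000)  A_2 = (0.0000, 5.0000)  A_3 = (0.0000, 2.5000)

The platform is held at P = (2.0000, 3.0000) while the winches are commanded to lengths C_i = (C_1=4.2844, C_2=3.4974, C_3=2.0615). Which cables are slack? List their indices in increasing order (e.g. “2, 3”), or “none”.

cable 1: √((4.0000)²+(-0.5000)²)=4.0311, C_1=4.2844: slack
cable 2: √((-2.0000)²+(2.0000)²)=2.8284, C_2=3.4974: slack
cable 3: √((-2.0000)²+(-0.5000)²)=2.0616, C_3=2.0615: taut

1, 2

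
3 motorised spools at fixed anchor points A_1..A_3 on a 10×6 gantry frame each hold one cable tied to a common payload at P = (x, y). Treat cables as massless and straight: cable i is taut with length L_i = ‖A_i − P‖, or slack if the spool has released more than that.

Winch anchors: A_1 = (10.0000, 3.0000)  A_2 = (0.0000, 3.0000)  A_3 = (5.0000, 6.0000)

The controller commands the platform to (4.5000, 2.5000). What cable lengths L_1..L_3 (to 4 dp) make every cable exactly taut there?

(5.5227, 4.5277, 3.5355)

L_1: Δ = A_1−P = (5.5000, 0.5000) → ‖Δ‖ = √30.5000 = 5.5227
L_2: Δ = A_2−P = (-4.5000, 0.5000) → ‖Δ‖ = √20.5000 = 4.5277
L_3: Δ = A_3−P = (0.5000, 3.5000) → ‖Δ‖ = √12.5000 = 3.5355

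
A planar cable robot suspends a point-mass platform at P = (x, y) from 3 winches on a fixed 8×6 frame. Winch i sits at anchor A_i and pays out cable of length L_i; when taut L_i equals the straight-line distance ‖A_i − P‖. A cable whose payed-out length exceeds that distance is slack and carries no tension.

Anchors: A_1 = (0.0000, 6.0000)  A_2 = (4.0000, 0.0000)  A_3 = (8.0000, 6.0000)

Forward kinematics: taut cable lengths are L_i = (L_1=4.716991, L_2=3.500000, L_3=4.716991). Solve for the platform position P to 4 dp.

(4.0000, 3.5000)

each cable: (A_i−P)·(A_i−P) = L_i²; let c_i = ‖A_i‖²−L_i²
c_1 = 0.0000+36.0000−22.2500 = 13.7500
row 1: -8.0000x + 12.0000y = 10.0000  (c_2=3.7500)
row 2: -16.0000x + 0.0000y = -64.0000  (c_3=77.7500)
Cramer on rows 1–2 → x = 4.0000, y = 3.5000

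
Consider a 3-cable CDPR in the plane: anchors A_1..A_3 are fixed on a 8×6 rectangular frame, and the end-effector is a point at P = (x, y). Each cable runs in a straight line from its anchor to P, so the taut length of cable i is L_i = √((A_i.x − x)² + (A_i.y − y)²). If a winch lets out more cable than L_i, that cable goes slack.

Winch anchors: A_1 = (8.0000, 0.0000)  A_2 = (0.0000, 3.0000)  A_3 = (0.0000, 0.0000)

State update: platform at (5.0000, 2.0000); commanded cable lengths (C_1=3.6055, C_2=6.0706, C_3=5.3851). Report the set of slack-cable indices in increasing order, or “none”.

cable 1: √((3.0000)²+(-2.0000)²)=3.6056, C_1=3.6055: taut
cable 2: √((-5.0000)²+(1.0000)²)=5.0990, C_2=6.0706: slack
cable 3: √((-5.0000)²+(-2.0000)²)=5.3852, C_3=5.3851: taut

2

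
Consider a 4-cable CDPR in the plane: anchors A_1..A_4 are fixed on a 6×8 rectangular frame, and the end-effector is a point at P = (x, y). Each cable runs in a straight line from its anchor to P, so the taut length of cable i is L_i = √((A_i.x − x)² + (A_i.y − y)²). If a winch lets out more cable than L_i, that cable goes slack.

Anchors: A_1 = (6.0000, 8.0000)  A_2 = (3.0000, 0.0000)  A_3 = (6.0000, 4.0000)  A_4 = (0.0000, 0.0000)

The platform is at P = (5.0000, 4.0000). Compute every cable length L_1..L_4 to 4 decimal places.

(4.1231, 4.4721, 1.0000, 6.4031)

L_1 = √((6.0000−5.0000)² + (8.0000−4.0000)²) = 4.1231
L_2 = √((3.0000−5.0000)² + (0.0000−4.0000)²) = 4.4721
L_3 = √((6.0000−5.0000)² + (4.0000−4.0000)²) = 1.0000
L_4 = √((0.0000−5.0000)² + (0.0000−4.0000)²) = 6.4031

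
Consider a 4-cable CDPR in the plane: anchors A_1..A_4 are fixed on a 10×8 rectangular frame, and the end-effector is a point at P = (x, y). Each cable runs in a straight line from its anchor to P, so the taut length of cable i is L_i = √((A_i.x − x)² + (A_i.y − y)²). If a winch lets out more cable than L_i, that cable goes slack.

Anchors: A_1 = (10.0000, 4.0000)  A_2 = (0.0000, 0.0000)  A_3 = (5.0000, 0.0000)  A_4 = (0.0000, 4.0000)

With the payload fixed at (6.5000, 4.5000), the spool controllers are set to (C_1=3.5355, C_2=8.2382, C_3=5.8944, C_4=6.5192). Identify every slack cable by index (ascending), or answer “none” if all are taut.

2, 3

cable 1: L_1 = ‖A_1−P‖ = 3.5355;  C_1 = 3.5355 → taut
cable 2: L_2 = ‖A_2−P‖ = 7.9057;  C_2 = 8.2382 → slack
cable 3: L_3 = ‖A_3−P‖ = 4.7434;  C_3 = 5.8944 → slack
cable 4: L_4 = ‖A_4−P‖ = 6.5192;  C_4 = 6.5192 → taut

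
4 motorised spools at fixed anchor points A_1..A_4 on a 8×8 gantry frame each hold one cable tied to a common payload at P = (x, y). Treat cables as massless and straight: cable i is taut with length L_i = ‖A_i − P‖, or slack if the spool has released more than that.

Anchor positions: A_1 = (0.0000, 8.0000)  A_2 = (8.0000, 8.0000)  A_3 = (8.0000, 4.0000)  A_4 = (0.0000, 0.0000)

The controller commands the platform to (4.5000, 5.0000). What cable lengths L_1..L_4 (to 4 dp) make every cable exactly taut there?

L_1 = √((0.0000−4.5000)² + (8.0000−5.0000)²) = 5.4083
L_2 = √((8.0000−4.5000)² + (8.0000−5.0000)²) = 4.6098
L_3 = √((8.0000−4.5000)² + (4.0000−5.0000)²) = 3.6401
L_4 = √((0.0000−4.5000)² + (0.0000−5.0000)²) = 6.7268

(5.4083, 4.6098, 3.6401, 6.7268)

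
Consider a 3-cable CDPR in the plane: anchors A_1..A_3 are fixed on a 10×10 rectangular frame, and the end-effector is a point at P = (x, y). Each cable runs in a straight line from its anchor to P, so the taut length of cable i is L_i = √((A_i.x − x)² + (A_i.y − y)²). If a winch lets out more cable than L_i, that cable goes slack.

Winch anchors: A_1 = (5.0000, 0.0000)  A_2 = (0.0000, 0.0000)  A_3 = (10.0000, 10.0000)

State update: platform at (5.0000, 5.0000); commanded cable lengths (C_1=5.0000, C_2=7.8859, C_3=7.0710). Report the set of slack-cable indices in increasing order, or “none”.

cable 1: √((0.0000)²+(-5.0000)²)=5.0000, C_1=5.0000: taut
cable 2: √((-5.0000)²+(-5.0000)²)=7.0711, C_2=7.8859: slack
cable 3: √((5.0000)²+(5.0000)²)=7.0711, C_3=7.0710: taut

2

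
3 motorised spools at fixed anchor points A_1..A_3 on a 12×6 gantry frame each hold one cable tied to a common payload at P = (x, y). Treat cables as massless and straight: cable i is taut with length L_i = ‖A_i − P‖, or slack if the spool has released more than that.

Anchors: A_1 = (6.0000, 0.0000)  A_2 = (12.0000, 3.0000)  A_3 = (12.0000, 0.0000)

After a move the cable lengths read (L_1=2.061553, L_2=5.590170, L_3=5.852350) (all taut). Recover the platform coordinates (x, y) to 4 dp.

(6.5000, 2.0000)

expand ‖A_i−P‖²=L_i² and subtract eq 1 (k_i ≔ ‖A_i‖²−L_i²)
k_1 = 36.0000+0.0000−4.2500 = 31.7500
eq1−eq2 → [-12.0000  -6.0000]·P = -90.0000
eq1−eq3 → [-12.0000  0.0000]·P = -78.0000
2×2 solve → P = (6.5000, 2.0000)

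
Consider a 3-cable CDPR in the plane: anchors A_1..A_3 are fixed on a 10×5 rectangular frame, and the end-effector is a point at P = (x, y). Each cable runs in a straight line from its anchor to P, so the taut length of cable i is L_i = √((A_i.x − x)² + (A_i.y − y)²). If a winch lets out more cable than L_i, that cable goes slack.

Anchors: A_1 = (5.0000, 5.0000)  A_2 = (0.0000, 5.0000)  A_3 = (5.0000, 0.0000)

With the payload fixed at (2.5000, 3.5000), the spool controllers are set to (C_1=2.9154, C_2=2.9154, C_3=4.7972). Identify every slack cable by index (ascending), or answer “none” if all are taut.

cable 1: L_1 = ‖A_1−P‖ = 2.9155;  C_1 = 2.9154 → taut
cable 2: L_2 = ‖A_2−P‖ = 2.9155;  C_2 = 2.9154 → taut
cable 3: L_3 = ‖A_3−P‖ = 4.3012;  C_3 = 4.7972 → slack

3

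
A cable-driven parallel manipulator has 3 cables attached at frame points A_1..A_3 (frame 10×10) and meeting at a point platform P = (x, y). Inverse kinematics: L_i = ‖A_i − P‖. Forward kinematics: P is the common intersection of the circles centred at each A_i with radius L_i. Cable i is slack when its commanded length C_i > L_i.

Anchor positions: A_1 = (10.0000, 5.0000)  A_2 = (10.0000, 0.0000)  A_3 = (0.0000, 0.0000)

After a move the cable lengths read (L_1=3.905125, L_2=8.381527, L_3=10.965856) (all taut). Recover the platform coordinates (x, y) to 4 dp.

(7.5000, 8.0000)

circle eqns → linear via eq_j − eq_1; set q_j = A_j·A_j − L_j²
q_1 = 100.0000+25.0000−15.2500 = 109.7500
0.0000·x + 10.0000·y = q_1−q_2 = 80.0000
20.0000·x + 10.0000·y = q_1−q_3 = 230.0000
solve first two rows → x=7.5000, y=8.0000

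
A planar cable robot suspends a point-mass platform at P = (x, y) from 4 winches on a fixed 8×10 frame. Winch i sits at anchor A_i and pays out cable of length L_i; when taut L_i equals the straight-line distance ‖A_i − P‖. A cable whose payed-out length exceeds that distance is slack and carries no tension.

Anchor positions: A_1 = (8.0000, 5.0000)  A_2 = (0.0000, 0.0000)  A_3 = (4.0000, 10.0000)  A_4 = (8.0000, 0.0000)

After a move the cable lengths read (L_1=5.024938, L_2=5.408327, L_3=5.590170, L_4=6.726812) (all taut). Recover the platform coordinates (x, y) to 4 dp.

(3.0000, 4.5000)

each cable: (A_i−P)·(A_i−P) = L_i²; let c_i = ‖A_i‖²−L_i²
c_1 = 64.0000+25.0000−25.2500 = 63.7500
row 1: 16.0000x + 10.0000y = 93.0000  (c_2=-29.2500)
row 2: 8.0000x − 10.0000y = -21.0000  (c_3=84.7500)
row 3: 0.0000x + 10.0000y = 45.0000  (c_4=18.7500)
Cramer on rows 1–2 → x = 3.0000, y = 4.5000
check cable 4: ‖A_4−P‖² = 45.2500 ≈ L_4² = 45.2500 ✓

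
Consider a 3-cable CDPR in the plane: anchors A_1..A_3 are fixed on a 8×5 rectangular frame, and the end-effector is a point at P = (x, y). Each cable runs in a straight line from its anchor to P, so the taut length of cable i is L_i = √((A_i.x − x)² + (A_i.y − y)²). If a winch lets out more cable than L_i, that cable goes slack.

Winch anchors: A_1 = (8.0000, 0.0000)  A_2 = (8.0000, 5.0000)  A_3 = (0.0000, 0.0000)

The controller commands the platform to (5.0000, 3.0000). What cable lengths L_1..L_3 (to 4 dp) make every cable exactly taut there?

L_1 = √((8.0000−5.0000)² + (0.0000−3.0000)²) = 4.2426
L_2 = √((8.0000−5.0000)² + (5.0000−3.0000)²) = 3.6056
L_3 = √((0.0000−5.0000)² + (0.0000−3.0000)²) = 5.8310

(4.2426, 3.6056, 5.8310)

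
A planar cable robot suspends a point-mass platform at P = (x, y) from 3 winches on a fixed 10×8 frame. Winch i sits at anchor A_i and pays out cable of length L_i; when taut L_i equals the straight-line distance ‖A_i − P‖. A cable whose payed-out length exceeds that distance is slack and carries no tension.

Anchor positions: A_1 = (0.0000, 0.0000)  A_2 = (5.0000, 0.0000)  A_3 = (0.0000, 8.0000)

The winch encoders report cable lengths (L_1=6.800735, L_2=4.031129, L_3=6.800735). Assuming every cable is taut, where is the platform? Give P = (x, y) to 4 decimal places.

circle eqns → linear via eq_j − eq_1; set k_j = A_j·A_j − L_j²
k_1 = 0.0000+0.0000−46.2500 = -46.2500
-10.0000·x + 0.0000·y = k_1−k_2 = -55.0000
0.0000·x − 16.0000·y = k_1−k_3 = -64.0000
solve first two rows → x=5.5000, y=4.0000

(5.5000, 4.0000)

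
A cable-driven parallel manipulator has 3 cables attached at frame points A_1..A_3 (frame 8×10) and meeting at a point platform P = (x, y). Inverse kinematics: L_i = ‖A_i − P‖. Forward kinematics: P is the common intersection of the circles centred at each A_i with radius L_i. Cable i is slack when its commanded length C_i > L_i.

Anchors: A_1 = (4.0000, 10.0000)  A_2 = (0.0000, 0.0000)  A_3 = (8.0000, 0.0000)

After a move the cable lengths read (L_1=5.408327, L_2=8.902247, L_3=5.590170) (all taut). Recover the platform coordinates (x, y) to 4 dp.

each cable: (A_i−P)·(A_i−P) = L_i²; let c_i = ‖A_i‖²−L_i²
c_1 = 16.0000+100.0000−29.2500 = 86.7500
row 1: 8.0000x + 20.0000y = 166.0000  (c_2=-79.2500)
row 2: -8.0000x + 20.0000y = 54.0000  (c_3=32.7500)
Cramer on rows 1–2 → x = 7.0000, y = 5.5000

(7.0000, 5.5000)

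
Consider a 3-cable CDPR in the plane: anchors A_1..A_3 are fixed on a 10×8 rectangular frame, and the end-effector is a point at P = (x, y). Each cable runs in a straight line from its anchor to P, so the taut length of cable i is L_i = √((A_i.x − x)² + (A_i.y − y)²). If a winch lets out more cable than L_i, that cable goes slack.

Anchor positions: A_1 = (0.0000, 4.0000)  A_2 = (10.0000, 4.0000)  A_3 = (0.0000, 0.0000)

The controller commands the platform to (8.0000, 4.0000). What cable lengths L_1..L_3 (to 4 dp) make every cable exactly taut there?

(8.0000, 2.0000, 8.9443)

L_1 = √((0.0000−8.0000)² + (4.0000−4.0000)²) = 8.0000
L_2 = √((10.0000−8.0000)² + (4.0000−4.0000)²) = 2.0000
L_3 = √((0.0000−8.0000)² + (0.0000−4.0000)²) = 8.9443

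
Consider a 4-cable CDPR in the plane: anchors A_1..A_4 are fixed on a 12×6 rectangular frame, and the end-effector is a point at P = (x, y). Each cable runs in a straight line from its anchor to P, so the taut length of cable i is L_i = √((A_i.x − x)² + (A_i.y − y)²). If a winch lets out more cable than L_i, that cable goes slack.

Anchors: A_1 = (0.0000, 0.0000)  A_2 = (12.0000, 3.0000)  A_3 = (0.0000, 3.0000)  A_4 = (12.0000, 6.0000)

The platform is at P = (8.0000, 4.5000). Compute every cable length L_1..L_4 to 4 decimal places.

(9.1788, 4.2720, 8.1394, 4.2720)

cable 1: Δx=-8.0000, Δy=-4.5000; L_1 = √(Δx²+Δy²) = 9.1788
cable 2: Δx=4.0000, Δy=-1.5000; L_2 = √(Δx²+Δy²) = 4.2720
cable 3: Δx=-8.0000, Δy=-1.5000; L_3 = √(Δx²+Δy²) = 8.1394
cable 4: Δx=4.0000, Δy=1.5000; L_4 = √(Δx²+Δy²) = 4.2720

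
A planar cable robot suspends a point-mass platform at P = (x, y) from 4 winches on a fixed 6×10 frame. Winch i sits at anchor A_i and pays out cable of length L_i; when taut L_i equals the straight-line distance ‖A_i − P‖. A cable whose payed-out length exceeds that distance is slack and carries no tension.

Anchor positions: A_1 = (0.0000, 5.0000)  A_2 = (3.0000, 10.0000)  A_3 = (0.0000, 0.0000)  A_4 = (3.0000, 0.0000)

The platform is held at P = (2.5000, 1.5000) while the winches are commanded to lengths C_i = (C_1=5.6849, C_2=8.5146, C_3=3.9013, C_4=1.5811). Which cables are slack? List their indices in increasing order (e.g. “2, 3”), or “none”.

1, 3

i=1: geometric 4.3012 vs commanded 5.6849 ⇒ slack
i=2: geometric 8.5147 vs commanded 8.5146 ⇒ taut
i=3: geometric 2.9155 vs commanded 3.9013 ⇒ slack
i=4: geometric 1.5811 vs commanded 1.5811 ⇒ taut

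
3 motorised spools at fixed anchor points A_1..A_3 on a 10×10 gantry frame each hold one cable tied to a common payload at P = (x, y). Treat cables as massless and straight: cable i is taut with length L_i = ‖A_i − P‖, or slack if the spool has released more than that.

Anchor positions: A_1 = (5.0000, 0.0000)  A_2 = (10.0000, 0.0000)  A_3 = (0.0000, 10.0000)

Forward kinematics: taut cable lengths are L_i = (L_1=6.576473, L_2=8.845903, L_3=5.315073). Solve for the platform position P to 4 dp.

(4.0000, 6.5000)

circle eqns → linear via eq_j − eq_1; set k_j = A_j·A_j − L_j²
k_1 = 25.0000+0.0000−43.2500 = -18.2500
-10.0000·x + 0.0000·y = k_1−k_2 = -40.0000
10.0000·x − 20.0000·y = k_1−k_3 = -90.0000
solve first two rows → x=4.0000, y=6.5000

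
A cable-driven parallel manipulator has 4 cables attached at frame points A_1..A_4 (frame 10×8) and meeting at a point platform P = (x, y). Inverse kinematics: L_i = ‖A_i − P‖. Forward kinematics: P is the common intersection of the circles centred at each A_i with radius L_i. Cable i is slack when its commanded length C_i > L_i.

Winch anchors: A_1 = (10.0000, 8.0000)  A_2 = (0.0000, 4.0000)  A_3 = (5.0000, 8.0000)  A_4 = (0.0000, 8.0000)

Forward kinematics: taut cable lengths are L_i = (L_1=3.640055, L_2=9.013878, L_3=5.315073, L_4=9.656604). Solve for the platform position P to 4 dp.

each cable: (A_i−P)·(A_i−P) = L_i²; let k_i = ‖A_i‖²−L_i²
k_1 = 100.0000+64.0000−13.2500 = 150.7500
row 1: 20.0000x + 8.0000y = 216.0000  (k_2=-65.2500)
row 2: 10.0000x + 0.0000y = 90.0000  (k_3=60.7500)
row 3: 20.0000x + 0.0000y = 180.0000  (k_4=-29.2500)
Cramer on rows 1–2 → x = 9.0000, y = 4.5000
check cable 4: ‖A_4−P‖² = 93.2500 ≈ L_4² = 93.2500 ✓

(9.0000, 4.5000)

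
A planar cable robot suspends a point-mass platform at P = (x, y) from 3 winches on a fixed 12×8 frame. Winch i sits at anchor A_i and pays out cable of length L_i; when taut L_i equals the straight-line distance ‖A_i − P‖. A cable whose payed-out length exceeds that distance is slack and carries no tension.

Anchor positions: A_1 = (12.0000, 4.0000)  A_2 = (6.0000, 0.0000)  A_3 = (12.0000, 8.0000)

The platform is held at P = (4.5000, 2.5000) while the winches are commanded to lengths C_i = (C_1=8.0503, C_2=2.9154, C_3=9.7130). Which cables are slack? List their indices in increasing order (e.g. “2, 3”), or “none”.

1, 3

cable 1: √((7.5000)²+(1.5000)²)=7.6485, C_1=8.0503: slack
cable 2: √((1.5000)²+(-2.5000)²)=2.9155, C_2=2.9154: taut
cable 3: √((7.5000)²+(5.5000)²)=9.3005, C_3=9.7130: slack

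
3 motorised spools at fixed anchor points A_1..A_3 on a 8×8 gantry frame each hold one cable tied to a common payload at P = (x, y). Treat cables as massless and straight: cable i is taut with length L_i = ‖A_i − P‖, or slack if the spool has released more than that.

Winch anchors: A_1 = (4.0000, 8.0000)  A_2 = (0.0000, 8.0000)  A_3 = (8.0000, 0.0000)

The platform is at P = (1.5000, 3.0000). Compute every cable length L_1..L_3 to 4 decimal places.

(5.5902, 5.2202, 7.1589)

L_1 = √((4.0000−1.5000)² + (8.0000−3.0000)²) = 5.5902
L_2 = √((0.0000−1.5000)² + (8.0000−3.0000)²) = 5.2202
L_3 = √((8.0000−1.5000)² + (0.0000−3.0000)²) = 7.1589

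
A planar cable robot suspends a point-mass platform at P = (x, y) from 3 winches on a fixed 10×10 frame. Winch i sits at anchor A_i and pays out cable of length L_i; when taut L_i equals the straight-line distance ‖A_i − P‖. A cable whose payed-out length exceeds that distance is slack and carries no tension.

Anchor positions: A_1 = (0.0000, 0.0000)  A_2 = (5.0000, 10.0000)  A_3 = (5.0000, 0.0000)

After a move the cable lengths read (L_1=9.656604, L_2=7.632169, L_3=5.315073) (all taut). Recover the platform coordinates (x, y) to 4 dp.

(9.0000, 3.5000)

expand ‖A_i−P‖²=L_i² and subtract eq 1 (q_i ≔ ‖A_i‖²−L_i²)
q_1 = 0.0000+0.0000−93.2500 = -93.2500
eq1−eq2 → [-10.0000  -20.0000]·P = -160.0000
eq1−eq3 → [-10.0000  0.0000]·P = -90.0000
2×2 solve → P = (9.0000, 3.5000)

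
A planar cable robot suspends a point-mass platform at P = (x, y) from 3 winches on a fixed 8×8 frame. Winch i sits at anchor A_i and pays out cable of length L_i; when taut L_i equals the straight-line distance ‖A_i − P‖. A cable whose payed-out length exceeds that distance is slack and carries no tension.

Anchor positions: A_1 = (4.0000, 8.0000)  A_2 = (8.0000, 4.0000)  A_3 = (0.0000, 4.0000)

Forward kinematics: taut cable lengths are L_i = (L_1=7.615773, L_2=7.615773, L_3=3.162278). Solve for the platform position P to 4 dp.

circle eqns → linear via eq_j − eq_1; set q_j = A_j·A_j − L_j²
q_1 = 16.0000+64.0000−58.0000 = 22.0000
-8.0000·x + 8.0000·y = q_1−q_2 = 0.0000
8.0000·x + 8.0000·y = q_1−q_3 = 16.0000
solve first two rows → x=1.0000, y=1.0000

(1.0000, 1.0000)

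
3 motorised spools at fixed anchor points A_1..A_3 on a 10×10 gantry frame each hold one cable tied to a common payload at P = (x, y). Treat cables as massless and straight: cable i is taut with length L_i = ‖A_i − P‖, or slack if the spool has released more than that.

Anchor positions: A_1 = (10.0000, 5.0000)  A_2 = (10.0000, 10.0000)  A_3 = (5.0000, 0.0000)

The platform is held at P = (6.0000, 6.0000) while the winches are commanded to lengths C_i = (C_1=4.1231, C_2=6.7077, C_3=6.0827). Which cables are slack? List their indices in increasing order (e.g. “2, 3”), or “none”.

2

i=1: geometric 4.1231 vs commanded 4.1231 ⇒ taut
i=2: geometric 5.6569 vs commanded 6.7077 ⇒ slack
i=3: geometric 6.0828 vs commanded 6.0827 ⇒ taut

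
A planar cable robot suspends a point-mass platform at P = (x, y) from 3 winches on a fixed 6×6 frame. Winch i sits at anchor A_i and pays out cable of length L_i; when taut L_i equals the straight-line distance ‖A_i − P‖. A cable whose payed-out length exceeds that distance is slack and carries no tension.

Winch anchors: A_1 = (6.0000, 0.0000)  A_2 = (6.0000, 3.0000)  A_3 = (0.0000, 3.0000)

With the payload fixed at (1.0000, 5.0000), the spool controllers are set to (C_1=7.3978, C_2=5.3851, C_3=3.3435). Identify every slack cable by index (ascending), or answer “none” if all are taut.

i=1: geometric 7.0711 vs commanded 7.3978 ⇒ slack
i=2: geometric 5.3852 vs commanded 5.3851 ⇒ taut
i=3: geometric 2.2361 vs commanded 3.3435 ⇒ slack

1, 3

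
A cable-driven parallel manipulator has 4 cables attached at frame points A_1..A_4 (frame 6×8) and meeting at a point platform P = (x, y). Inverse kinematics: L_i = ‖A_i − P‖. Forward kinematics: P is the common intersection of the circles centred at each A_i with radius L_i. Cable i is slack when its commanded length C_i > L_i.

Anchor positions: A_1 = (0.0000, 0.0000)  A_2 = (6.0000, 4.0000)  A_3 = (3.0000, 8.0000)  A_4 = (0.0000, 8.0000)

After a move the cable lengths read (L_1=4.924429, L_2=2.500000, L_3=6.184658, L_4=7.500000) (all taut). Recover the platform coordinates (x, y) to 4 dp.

(4.5000, 2.0000)

circle eqns → linear via eq_j − eq_1; set c_j = A_j·A_j − L_j²
c_1 = 0.0000+0.0000−24.2500 = -24.2500
-12.0000·x − 8.0000·y = c_1−c_2 = -70.0000
-6.0000·x − 16.0000·y = c_1−c_3 = -59.0000
0.0000·x − 16.0000·y = c_1−c_4 = -32.0000
solve first two rows → x=4.5000, y=2.0000
check cable 4: ‖A_4−P‖² = 56.2500 ≈ L_4² = 56.2500 ✓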